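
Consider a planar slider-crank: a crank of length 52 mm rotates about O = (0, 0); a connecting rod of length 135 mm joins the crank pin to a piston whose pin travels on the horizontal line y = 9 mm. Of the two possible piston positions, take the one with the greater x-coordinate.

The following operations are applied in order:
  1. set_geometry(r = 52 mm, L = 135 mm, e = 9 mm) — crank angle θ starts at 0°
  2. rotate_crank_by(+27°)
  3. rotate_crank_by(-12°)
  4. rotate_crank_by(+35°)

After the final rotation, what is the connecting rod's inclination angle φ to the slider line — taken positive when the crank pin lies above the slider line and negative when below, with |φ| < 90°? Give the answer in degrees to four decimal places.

set_geometry: r = 52 mm, L = 135 mm, e = 9 mm; θ ← 0°
rotate_crank_by(+27°): θ ← 0° +27° = 27°
rotate_crank_by(-12°): θ ← 27° -12° = 15°
rotate_crank_by(+35°): θ ← 15° +35° = 50°
crank pin P = (r cos θ, r sin θ) = (33.424956, 39.834311)
h = r sin θ − e = 39.834311 − 9 = 30.834311
sin φ = h / L = 30.834311 / 135 = 0.22840230
φ = arcsin(0.22840230) = 13.203027°

13.2030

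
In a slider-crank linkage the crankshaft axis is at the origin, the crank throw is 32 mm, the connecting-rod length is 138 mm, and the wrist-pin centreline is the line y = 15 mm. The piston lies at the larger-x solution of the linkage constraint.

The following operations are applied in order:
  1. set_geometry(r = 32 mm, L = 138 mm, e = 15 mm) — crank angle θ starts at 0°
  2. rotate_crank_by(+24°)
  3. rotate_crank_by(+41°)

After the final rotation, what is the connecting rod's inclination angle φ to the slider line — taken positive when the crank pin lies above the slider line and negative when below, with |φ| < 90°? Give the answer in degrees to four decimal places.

set_geometry: r = 32 mm, L = 138 mm, e = 15 mm; θ ← 0°
rotate_crank_by(+24°): θ ← 0° +24° = 24°
rotate_crank_by(+41°): θ ← 24° +41° = 65°
crank pin P = (r cos θ, r sin θ) = (13.523784, 29.001849)
h = r sin θ − e = 29.001849 − 15 = 14.001849
sin φ = h / L = 14.001849 / 138 = 0.10146268
φ = arcsin(0.10146268) = 5.823404°

5.8234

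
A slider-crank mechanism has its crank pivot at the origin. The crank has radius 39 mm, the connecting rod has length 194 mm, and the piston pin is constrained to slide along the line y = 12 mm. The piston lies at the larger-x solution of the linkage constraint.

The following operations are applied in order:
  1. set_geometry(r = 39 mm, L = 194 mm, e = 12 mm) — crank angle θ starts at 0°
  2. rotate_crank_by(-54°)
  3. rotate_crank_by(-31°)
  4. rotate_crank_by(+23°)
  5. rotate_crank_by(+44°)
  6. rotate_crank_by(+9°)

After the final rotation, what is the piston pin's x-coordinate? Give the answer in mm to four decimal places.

set_geometry: r = 39 mm, L = 194 mm, e = 12 mm; θ ← 0°
rotate_crank_by(-54°): θ ← 0° -54° = -54°
rotate_crank_by(-31°): θ ← -54° -31° = -85°
rotate_crank_by(+23°): θ ← -85° +23° = -62°
rotate_crank_by(+44°): θ ← -62° +44° = -18°
rotate_crank_by(+9°): θ ← -18° +9° = -9°
crank pin P = (r cos θ, r sin θ) = (38.519845, -6.100944)
h = r sin θ − e = -6.100944 − 12 = -18.100944
x = r cos θ + √(L² − h²) = 38.519845 + √(37636.0 − 327.6442) = 38.519845 + 193.153710 = 231.673556

231.6736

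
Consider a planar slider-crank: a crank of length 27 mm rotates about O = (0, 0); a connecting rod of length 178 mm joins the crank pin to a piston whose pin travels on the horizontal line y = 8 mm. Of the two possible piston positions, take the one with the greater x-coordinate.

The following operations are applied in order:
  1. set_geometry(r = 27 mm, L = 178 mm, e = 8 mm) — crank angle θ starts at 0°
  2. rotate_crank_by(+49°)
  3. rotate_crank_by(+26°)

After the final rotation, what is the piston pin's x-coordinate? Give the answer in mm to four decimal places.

184.0675

set_geometry: r = 27 mm, L = 178 mm, e = 8 mm; θ ← 0°
rotate_crank_by(+49°): θ ← 0° +49° = 49°
rotate_crank_by(+26°): θ ← 49° +26° = 75°
crank pin P = (r cos θ, r sin θ) = (6.988114, 26.079997)
h = r sin θ − e = 26.079997 − 8 = 18.079997
x = r cos θ + √(L² − h²) = 6.988114 + √(31684.0 − 326.8863) = 6.988114 + 177.079399 = 184.067514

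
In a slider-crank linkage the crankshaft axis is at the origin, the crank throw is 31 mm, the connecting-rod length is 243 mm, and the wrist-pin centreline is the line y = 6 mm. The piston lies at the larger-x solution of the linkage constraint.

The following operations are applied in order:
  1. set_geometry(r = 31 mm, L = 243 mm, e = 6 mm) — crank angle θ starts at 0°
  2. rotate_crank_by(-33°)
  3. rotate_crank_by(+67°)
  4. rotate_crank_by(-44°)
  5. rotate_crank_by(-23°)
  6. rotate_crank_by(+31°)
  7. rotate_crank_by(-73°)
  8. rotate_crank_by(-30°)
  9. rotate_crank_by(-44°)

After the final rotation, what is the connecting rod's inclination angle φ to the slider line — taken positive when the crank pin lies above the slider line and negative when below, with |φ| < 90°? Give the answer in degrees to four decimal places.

set_geometry: r = 31 mm, L = 243 mm, e = 6 mm; θ ← 0°
rotate_crank_by(-33°): θ ← 0° -33° = -33°
rotate_crank_by(+67°): θ ← -33° +67° = 34°
rotate_crank_by(-44°): θ ← 34° -44° = -10°
rotate_crank_by(-23°): θ ← -10° -23° = -33°
rotate_crank_by(+31°): θ ← -33° +31° = -2°
rotate_crank_by(-73°): θ ← -2° -73° = -75°
rotate_crank_by(-30°): θ ← -75° -30° = -105°
rotate_crank_by(-44°): θ ← -105° -44° = -149°
crank pin P = (r cos θ, r sin θ) = (-26.572186, -15.966180)
h = r sin θ − e = -15.966180 − 6 = -21.966180
sin φ = h / L = -21.966180 / 243 = -0.09039580
φ = arcsin(-0.09039580) = -5.186378°

-5.1864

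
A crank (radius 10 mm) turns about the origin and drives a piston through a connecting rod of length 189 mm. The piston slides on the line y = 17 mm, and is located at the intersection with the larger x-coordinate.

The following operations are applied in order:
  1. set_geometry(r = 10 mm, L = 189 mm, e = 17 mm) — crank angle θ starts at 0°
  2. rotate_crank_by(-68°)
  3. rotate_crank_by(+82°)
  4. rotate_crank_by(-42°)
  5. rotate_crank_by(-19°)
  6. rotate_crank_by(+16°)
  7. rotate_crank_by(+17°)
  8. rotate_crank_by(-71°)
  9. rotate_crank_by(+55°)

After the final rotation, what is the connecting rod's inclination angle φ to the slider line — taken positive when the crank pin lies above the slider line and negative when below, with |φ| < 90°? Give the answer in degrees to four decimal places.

-6.6845

set_geometry: r = 10 mm, L = 189 mm, e = 17 mm; θ ← 0°
rotate_crank_by(-68°): θ ← 0° -68° = -68°
rotate_crank_by(+82°): θ ← -68° +82° = 14°
rotate_crank_by(-42°): θ ← 14° -42° = -28°
rotate_crank_by(-19°): θ ← -28° -19° = -47°
rotate_crank_by(+16°): θ ← -47° +16° = -31°
rotate_crank_by(+17°): θ ← -31° +17° = -14°
rotate_crank_by(-71°): θ ← -14° -71° = -85°
rotate_crank_by(+55°): θ ← -85° +55° = -30°
crank pin P = (r cos θ, r sin θ) = (8.660254, -5.000000)
h = r sin θ − e = -5.000000 − 17 = -22.000000
sin φ = h / L = -22.000000 / 189 = -0.11640212
φ = arcsin(-0.11640212) = -6.684504°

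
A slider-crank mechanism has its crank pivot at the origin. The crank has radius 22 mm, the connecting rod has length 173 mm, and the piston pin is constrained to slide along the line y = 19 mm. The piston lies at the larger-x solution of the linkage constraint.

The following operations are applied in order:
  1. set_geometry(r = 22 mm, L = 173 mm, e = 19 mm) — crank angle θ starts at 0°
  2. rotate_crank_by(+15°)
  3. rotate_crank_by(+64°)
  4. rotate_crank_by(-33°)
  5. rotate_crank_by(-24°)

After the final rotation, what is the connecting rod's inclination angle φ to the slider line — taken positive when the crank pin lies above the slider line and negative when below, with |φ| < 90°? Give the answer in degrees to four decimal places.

-3.5655

set_geometry: r = 22 mm, L = 173 mm, e = 19 mm; θ ← 0°
rotate_crank_by(+15°): θ ← 0° +15° = 15°
rotate_crank_by(+64°): θ ← 15° +64° = 79°
rotate_crank_by(-33°): θ ← 79° -33° = 46°
rotate_crank_by(-24°): θ ← 46° -24° = 22°
crank pin P = (r cos θ, r sin θ) = (20.398045, 8.241345)
h = r sin θ − e = 8.241345 − 19 = -10.758655
sin φ = h / L = -10.758655 / 173 = -0.06218876
φ = arcsin(-0.06218876) = -3.565454°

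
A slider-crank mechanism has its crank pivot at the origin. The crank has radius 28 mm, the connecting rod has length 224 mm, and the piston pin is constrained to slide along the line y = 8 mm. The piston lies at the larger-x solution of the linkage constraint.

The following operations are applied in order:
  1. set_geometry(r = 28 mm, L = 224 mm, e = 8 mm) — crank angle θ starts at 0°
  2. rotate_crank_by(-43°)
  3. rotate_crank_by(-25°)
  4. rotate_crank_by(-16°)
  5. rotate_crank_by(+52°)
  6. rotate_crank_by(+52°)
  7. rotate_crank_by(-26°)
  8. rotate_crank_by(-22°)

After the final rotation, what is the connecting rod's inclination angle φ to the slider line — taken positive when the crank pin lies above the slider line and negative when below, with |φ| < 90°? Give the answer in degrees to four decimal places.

-5.4167

set_geometry: r = 28 mm, L = 224 mm, e = 8 mm; θ ← 0°
rotate_crank_by(-43°): θ ← 0° -43° = -43°
rotate_crank_by(-25°): θ ← -43° -25° = -68°
rotate_crank_by(-16°): θ ← -68° -16° = -84°
rotate_crank_by(+52°): θ ← -84° +52° = -32°
rotate_crank_by(+52°): θ ← -32° +52° = 20°
rotate_crank_by(-26°): θ ← 20° -26° = -6°
rotate_crank_by(-22°): θ ← -6° -22° = -28°
crank pin P = (r cos θ, r sin θ) = (24.722533, -13.145204)
h = r sin θ − e = -13.145204 − 8 = -21.145204
sin φ = h / L = -21.145204 / 224 = -0.09439823
φ = arcsin(-0.09439823) = -5.416685°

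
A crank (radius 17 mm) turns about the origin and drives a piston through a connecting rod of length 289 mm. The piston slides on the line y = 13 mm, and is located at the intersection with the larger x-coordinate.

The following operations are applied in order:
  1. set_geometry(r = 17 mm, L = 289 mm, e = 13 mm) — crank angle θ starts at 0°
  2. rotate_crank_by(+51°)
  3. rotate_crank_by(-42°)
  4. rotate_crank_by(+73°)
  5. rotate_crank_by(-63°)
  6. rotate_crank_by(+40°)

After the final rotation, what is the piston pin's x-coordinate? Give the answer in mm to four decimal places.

set_geometry: r = 17 mm, L = 289 mm, e = 13 mm; θ ← 0°
rotate_crank_by(+51°): θ ← 0° +51° = 51°
rotate_crank_by(-42°): θ ← 51° -42° = 9°
rotate_crank_by(+73°): θ ← 9° +73° = 82°
rotate_crank_by(-63°): θ ← 82° -63° = 19°
rotate_crank_by(+40°): θ ← 19° +40° = 59°
crank pin P = (r cos θ, r sin θ) = (8.755647, 14.571844)
h = r sin θ − e = 14.571844 − 13 = 1.571844
x = r cos θ + √(L² − h²) = 8.755647 + √(83521.0 − 2.4707) = 8.755647 + 288.995725 = 297.751373

297.7514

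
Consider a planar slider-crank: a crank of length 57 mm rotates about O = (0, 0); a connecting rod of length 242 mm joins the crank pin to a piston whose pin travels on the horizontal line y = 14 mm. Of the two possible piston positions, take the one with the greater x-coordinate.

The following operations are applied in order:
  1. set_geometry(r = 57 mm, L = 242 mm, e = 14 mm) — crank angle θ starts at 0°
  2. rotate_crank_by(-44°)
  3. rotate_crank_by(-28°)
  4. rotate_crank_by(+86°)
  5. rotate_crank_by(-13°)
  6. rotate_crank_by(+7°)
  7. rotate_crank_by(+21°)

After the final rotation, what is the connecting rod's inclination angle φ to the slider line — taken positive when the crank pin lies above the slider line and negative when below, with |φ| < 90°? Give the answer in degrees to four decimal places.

3.2297

set_geometry: r = 57 mm, L = 242 mm, e = 14 mm; θ ← 0°
rotate_crank_by(-44°): θ ← 0° -44° = -44°
rotate_crank_by(-28°): θ ← -44° -28° = -72°
rotate_crank_by(+86°): θ ← -72° +86° = 14°
rotate_crank_by(-13°): θ ← 14° -13° = 1°
rotate_crank_by(+7°): θ ← 1° +7° = 8°
rotate_crank_by(+21°): θ ← 8° +21° = 29°
crank pin P = (r cos θ, r sin θ) = (49.853323, 27.634148)
h = r sin θ − e = 27.634148 − 14 = 13.634148
sin φ = h / L = 13.634148 / 242 = 0.05633946
φ = arcsin(0.05633946) = 3.229723°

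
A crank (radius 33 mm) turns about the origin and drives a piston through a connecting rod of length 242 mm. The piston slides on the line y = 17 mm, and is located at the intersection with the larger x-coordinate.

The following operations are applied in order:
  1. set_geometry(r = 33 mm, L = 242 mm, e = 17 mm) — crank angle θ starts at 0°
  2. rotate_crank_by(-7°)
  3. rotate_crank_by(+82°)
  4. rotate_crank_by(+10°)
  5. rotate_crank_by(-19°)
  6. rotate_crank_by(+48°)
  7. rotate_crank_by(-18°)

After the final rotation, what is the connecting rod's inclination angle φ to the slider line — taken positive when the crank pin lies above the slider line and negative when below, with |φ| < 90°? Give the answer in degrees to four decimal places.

3.7480

set_geometry: r = 33 mm, L = 242 mm, e = 17 mm; θ ← 0°
rotate_crank_by(-7°): θ ← 0° -7° = -7°
rotate_crank_by(+82°): θ ← -7° +82° = 75°
rotate_crank_by(+10°): θ ← 75° +10° = 85°
rotate_crank_by(-19°): θ ← 85° -19° = 66°
rotate_crank_by(+48°): θ ← 66° +48° = 114°
rotate_crank_by(-18°): θ ← 114° -18° = 96°
crank pin P = (r cos θ, r sin θ) = (-3.449439, 32.819223)
h = r sin θ − e = 32.819223 − 17 = 15.819223
sin φ = h / L = 15.819223 / 242 = 0.06536869
φ = arcsin(0.06536869) = 3.748022°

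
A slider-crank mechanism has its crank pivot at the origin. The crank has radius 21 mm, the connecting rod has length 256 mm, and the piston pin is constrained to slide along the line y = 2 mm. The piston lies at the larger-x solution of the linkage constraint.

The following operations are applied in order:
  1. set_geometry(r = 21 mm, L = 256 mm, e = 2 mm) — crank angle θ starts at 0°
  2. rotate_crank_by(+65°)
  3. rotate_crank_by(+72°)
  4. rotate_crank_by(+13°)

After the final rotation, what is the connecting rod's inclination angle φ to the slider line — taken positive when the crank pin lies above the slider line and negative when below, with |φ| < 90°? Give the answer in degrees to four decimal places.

1.9027

set_geometry: r = 21 mm, L = 256 mm, e = 2 mm; θ ← 0°
rotate_crank_by(+65°): θ ← 0° +65° = 65°
rotate_crank_by(+72°): θ ← 65° +72° = 137°
rotate_crank_by(+13°): θ ← 137° +13° = 150°
crank pin P = (r cos θ, r sin θ) = (-18.186533, 10.500000)
h = r sin θ − e = 10.500000 − 2 = 8.500000
sin φ = h / L = 8.500000 / 256 = 0.03320312
φ = arcsin(0.03320312) = 1.902749°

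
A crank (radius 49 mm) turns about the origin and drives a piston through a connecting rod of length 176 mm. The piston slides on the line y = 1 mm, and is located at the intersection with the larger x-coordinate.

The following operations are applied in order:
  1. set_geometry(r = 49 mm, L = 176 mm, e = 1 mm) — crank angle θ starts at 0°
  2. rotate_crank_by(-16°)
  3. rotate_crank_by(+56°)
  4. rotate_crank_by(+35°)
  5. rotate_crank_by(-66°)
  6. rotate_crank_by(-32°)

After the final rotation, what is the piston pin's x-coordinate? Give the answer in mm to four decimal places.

219.9479

set_geometry: r = 49 mm, L = 176 mm, e = 1 mm; θ ← 0°
rotate_crank_by(-16°): θ ← 0° -16° = -16°
rotate_crank_by(+56°): θ ← -16° +56° = 40°
rotate_crank_by(+35°): θ ← 40° +35° = 75°
rotate_crank_by(-66°): θ ← 75° -66° = 9°
rotate_crank_by(-32°): θ ← 9° -32° = -23°
crank pin P = (r cos θ, r sin θ) = (45.104738, -19.145825)
h = r sin θ − e = -19.145825 − 1 = -20.145825
x = r cos θ + √(L² − h²) = 45.104738 + √(30976.0 − 405.8543) = 45.104738 + 174.843203 = 219.947941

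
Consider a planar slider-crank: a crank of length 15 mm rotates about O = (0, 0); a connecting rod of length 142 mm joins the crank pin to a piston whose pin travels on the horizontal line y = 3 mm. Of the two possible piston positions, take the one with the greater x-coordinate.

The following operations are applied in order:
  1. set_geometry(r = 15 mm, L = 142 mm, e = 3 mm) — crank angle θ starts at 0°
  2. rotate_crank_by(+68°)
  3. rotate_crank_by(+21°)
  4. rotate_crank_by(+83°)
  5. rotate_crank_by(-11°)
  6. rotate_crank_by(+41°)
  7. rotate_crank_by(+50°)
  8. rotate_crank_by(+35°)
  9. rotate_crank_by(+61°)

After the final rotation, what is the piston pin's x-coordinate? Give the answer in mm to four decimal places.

set_geometry: r = 15 mm, L = 142 mm, e = 3 mm; θ ← 0°
rotate_crank_by(+68°): θ ← 0° +68° = 68°
rotate_crank_by(+21°): θ ← 68° +21° = 89°
rotate_crank_by(+83°): θ ← 89° +83° = 172°
rotate_crank_by(-11°): θ ← 172° -11° = 161°
rotate_crank_by(+41°): θ ← 161° +41° = 202°
rotate_crank_by(+50°): θ ← 202° +50° = 252°
rotate_crank_by(+35°): θ ← 252° +35° = 287°
rotate_crank_by(+61°): θ ← 287° +61° = 348°
crank pin P = (r cos θ, r sin θ) = (14.672214, -3.118675)
h = r sin θ − e = -3.118675 − 3 = -6.118675
x = r cos θ + √(L² − h²) = 14.672214 + √(20164.0 − 37.4382) = 14.672214 + 141.868114 = 156.540328

156.5403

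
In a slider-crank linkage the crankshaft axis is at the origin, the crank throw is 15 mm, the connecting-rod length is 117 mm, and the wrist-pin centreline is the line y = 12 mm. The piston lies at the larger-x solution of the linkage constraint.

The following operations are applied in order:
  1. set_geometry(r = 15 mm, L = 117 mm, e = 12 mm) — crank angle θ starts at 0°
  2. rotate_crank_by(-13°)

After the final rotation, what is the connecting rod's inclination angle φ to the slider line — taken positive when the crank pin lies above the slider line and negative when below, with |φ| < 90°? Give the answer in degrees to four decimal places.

set_geometry: r = 15 mm, L = 117 mm, e = 12 mm; θ ← 0°
rotate_crank_by(-13°): θ ← 0° -13° = -13°
crank pin P = (r cos θ, r sin θ) = (14.615551, -3.374266)
h = r sin θ − e = -3.374266 − 12 = -15.374266
sin φ = h / L = -15.374266 / 117 = -0.13140398
φ = arcsin(-0.13140398) = -7.550731°

-7.5507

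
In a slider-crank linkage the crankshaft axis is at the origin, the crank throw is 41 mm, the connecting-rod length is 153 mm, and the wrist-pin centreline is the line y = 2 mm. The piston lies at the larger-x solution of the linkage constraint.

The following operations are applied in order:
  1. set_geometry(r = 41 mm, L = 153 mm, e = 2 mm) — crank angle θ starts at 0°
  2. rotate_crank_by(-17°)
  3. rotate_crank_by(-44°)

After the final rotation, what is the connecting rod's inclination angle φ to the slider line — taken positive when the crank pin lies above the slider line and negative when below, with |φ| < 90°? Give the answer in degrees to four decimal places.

set_geometry: r = 41 mm, L = 153 mm, e = 2 mm; θ ← 0°
rotate_crank_by(-17°): θ ← 0° -17° = -17°
rotate_crank_by(-44°): θ ← -17° -44° = -61°
crank pin P = (r cos θ, r sin θ) = (19.877194, -35.859408)
h = r sin θ − e = -35.859408 − 2 = -37.859408
sin φ = h / L = -37.859408 / 153 = -0.24744711
φ = arcsin(-0.24744711) = -14.326497°

-14.3265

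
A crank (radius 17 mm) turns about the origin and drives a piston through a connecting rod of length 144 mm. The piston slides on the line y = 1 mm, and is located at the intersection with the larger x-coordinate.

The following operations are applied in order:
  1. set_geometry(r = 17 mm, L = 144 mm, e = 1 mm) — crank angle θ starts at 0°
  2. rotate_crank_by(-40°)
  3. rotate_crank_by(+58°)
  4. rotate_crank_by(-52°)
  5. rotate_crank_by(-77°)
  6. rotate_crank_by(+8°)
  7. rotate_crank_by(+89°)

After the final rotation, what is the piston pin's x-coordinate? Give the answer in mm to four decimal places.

set_geometry: r = 17 mm, L = 144 mm, e = 1 mm; θ ← 0°
rotate_crank_by(-40°): θ ← 0° -40° = -40°
rotate_crank_by(+58°): θ ← -40° +58° = 18°
rotate_crank_by(-52°): θ ← 18° -52° = -34°
rotate_crank_by(-77°): θ ← -34° -77° = -111°
rotate_crank_by(+8°): θ ← -111° +8° = -103°
rotate_crank_by(+89°): θ ← -103° +89° = -14°
crank pin P = (r cos θ, r sin θ) = (16.495027, -4.112672)
h = r sin θ − e = -4.112672 − 1 = -5.112672
x = r cos θ + √(L² − h²) = 16.495027 + √(20736.0 − 26.1394) = 16.495027 + 143.909210 = 160.404237

160.4042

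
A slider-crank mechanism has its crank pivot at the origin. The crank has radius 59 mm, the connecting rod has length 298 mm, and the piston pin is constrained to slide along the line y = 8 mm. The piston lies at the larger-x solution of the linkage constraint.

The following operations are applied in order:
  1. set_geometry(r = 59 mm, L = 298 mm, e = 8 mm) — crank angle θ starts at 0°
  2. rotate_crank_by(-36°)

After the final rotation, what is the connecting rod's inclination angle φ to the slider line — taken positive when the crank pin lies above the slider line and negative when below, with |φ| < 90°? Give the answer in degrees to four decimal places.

set_geometry: r = 59 mm, L = 298 mm, e = 8 mm; θ ← 0°
rotate_crank_by(-36°): θ ← 0° -36° = -36°
crank pin P = (r cos θ, r sin θ) = (47.732003, -34.679330)
h = r sin θ − e = -34.679330 − 8 = -42.679330
sin φ = h / L = -42.679330 / 298 = -0.14321923
φ = arcsin(-0.14321923) = -8.234172°

-8.2342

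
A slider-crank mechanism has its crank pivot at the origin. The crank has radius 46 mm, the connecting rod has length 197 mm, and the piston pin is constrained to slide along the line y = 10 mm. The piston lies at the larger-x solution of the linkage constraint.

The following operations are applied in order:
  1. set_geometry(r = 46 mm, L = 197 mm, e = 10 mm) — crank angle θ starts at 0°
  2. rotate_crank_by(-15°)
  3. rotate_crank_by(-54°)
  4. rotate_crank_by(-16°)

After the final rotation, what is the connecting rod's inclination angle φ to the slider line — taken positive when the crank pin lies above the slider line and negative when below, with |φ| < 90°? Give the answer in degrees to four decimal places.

set_geometry: r = 46 mm, L = 197 mm, e = 10 mm; θ ← 0°
rotate_crank_by(-15°): θ ← 0° -15° = -15°
rotate_crank_by(-54°): θ ← -15° -54° = -69°
rotate_crank_by(-16°): θ ← -69° -16° = -85°
crank pin P = (r cos θ, r sin θ) = (4.009164, -45.824956)
h = r sin θ − e = -45.824956 − 10 = -55.824956
sin φ = h / L = -55.824956 / 197 = -0.28337541
φ = arcsin(-0.28337541) = -16.461764°

-16.4618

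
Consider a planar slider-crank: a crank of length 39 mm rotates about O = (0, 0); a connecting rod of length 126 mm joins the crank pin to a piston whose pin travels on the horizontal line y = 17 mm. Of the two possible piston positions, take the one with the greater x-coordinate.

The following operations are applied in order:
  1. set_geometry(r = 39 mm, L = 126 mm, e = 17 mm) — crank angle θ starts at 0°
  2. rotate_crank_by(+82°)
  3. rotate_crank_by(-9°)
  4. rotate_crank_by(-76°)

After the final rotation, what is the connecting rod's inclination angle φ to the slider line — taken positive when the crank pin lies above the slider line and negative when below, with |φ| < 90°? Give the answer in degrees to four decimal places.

set_geometry: r = 39 mm, L = 126 mm, e = 17 mm; θ ← 0°
rotate_crank_by(+82°): θ ← 0° +82° = 82°
rotate_crank_by(-9°): θ ← 82° -9° = 73°
rotate_crank_by(-76°): θ ← 73° -76° = -3°
crank pin P = (r cos θ, r sin θ) = (38.946552, -2.041102)
h = r sin θ − e = -2.041102 − 17 = -19.041102
sin φ = h / L = -19.041102 / 126 = -0.15111986
φ = arcsin(-0.15111986) = -8.691830°

-8.6918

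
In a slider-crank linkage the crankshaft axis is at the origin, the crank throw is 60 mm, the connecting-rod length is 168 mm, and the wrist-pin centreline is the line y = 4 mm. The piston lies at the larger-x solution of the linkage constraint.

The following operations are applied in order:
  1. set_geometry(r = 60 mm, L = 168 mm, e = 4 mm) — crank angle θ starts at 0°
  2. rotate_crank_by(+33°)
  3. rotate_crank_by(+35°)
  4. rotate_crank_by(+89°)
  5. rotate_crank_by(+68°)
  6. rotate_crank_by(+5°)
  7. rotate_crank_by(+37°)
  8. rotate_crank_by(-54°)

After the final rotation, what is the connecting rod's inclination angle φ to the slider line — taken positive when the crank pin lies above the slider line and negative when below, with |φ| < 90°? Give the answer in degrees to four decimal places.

-12.6106

set_geometry: r = 60 mm, L = 168 mm, e = 4 mm; θ ← 0°
rotate_crank_by(+33°): θ ← 0° +33° = 33°
rotate_crank_by(+35°): θ ← 33° +35° = 68°
rotate_crank_by(+89°): θ ← 68° +89° = 157°
rotate_crank_by(+68°): θ ← 157° +68° = 225°
rotate_crank_by(+5°): θ ← 225° +5° = 230°
rotate_crank_by(+37°): θ ← 230° +37° = 267°
rotate_crank_by(-54°): θ ← 267° -54° = 213°
crank pin P = (r cos θ, r sin θ) = (-50.320234, -32.678342)
h = r sin θ − e = -32.678342 − 4 = -36.678342
sin φ = h / L = -36.678342 / 168 = -0.21832346
φ = arcsin(-0.21832346) = -12.610581°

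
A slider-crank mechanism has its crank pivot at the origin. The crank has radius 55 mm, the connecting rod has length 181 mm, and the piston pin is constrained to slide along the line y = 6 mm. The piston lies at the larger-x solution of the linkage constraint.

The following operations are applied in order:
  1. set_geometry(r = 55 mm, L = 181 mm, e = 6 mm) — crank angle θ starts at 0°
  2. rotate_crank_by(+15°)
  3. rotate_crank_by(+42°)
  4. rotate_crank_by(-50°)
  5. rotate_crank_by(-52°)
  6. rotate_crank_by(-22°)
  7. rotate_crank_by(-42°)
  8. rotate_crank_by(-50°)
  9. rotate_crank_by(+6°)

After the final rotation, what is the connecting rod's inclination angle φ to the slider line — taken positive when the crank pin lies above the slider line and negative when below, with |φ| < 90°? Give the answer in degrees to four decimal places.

-9.8519

set_geometry: r = 55 mm, L = 181 mm, e = 6 mm; θ ← 0°
rotate_crank_by(+15°): θ ← 0° +15° = 15°
rotate_crank_by(+42°): θ ← 15° +42° = 57°
rotate_crank_by(-50°): θ ← 57° -50° = 7°
rotate_crank_by(-52°): θ ← 7° -52° = -45°
rotate_crank_by(-22°): θ ← -45° -22° = -67°
rotate_crank_by(-42°): θ ← -67° -42° = -109°
rotate_crank_by(-50°): θ ← -109° -50° = -159°
rotate_crank_by(+6°): θ ← -159° +6° = -153°
crank pin P = (r cos θ, r sin θ) = (-49.005359, -24.969477)
h = r sin θ − e = -24.969477 − 6 = -30.969477
sin φ = h / L = -30.969477 / 181 = -0.17110209
φ = arcsin(-0.17110209) = -9.851903°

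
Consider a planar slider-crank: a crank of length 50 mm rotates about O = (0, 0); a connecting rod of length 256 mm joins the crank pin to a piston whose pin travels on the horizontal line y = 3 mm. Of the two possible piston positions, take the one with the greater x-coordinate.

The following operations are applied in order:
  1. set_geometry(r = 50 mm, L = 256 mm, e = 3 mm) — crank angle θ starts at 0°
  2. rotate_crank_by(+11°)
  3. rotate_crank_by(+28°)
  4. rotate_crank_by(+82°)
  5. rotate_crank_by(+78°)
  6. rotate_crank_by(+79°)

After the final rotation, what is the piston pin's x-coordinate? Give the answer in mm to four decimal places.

set_geometry: r = 50 mm, L = 256 mm, e = 3 mm; θ ← 0°
rotate_crank_by(+11°): θ ← 0° +11° = 11°
rotate_crank_by(+28°): θ ← 11° +28° = 39°
rotate_crank_by(+82°): θ ← 39° +82° = 121°
rotate_crank_by(+78°): θ ← 121° +78° = 199°
rotate_crank_by(+79°): θ ← 199° +79° = 278°
crank pin P = (r cos θ, r sin θ) = (6.958655, -49.513403)
h = r sin θ − e = -49.513403 − 3 = -52.513403
x = r cos θ + √(L² − h²) = 6.958655 + √(65536.0 − 2757.6575) = 6.958655 + 250.556066 = 257.514722

257.5147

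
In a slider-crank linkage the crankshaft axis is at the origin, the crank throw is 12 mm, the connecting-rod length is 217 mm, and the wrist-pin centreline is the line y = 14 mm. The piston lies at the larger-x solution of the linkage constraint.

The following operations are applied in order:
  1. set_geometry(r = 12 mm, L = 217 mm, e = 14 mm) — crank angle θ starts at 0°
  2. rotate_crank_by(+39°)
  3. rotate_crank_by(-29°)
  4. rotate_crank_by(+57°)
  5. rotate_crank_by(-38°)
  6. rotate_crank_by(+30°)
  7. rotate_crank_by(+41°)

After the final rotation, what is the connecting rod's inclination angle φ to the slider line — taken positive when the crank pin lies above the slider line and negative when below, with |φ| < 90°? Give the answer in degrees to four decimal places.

set_geometry: r = 12 mm, L = 217 mm, e = 14 mm; θ ← 0°
rotate_crank_by(+39°): θ ← 0° +39° = 39°
rotate_crank_by(-29°): θ ← 39° -29° = 10°
rotate_crank_by(+57°): θ ← 10° +57° = 67°
rotate_crank_by(-38°): θ ← 67° -38° = 29°
rotate_crank_by(+30°): θ ← 29° +30° = 59°
rotate_crank_by(+41°): θ ← 59° +41° = 100°
crank pin P = (r cos θ, r sin θ) = (-2.083778, 11.817693)
h = r sin θ − e = 11.817693 − 14 = -2.182307
sin φ = h / L = -2.182307 / 217 = -0.01005671
φ = arcsin(-0.01005671) = -0.576217°

-0.5762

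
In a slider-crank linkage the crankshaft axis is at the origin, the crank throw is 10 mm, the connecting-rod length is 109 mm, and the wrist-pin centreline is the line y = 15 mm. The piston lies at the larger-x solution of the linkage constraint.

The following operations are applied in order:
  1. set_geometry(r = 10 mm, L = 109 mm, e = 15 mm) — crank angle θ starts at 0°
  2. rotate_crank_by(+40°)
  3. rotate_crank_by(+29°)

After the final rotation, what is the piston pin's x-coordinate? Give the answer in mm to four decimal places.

112.4364

set_geometry: r = 10 mm, L = 109 mm, e = 15 mm; θ ← 0°
rotate_crank_by(+40°): θ ← 0° +40° = 40°
rotate_crank_by(+29°): θ ← 40° +29° = 69°
crank pin P = (r cos θ, r sin θ) = (3.583679, 9.335804)
h = r sin θ − e = 9.335804 − 15 = -5.664196
x = r cos θ + √(L² − h²) = 3.583679 + √(11881.0 − 32.0831) = 3.583679 + 108.852730 = 112.436410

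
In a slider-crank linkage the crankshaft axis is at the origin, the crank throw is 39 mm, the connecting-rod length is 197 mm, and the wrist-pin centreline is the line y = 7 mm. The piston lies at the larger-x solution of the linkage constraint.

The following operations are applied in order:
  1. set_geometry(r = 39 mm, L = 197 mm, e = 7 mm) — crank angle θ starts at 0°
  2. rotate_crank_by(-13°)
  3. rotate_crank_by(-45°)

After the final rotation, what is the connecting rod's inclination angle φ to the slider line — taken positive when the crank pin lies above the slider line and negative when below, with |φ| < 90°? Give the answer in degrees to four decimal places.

set_geometry: r = 39 mm, L = 197 mm, e = 7 mm; θ ← 0°
rotate_crank_by(-13°): θ ← 0° -13° = -13°
rotate_crank_by(-45°): θ ← -13° -45° = -58°
crank pin P = (r cos θ, r sin θ) = (20.666851, -33.073876)
h = r sin θ − e = -33.073876 − 7 = -40.073876
sin φ = h / L = -40.073876 / 197 = -0.20342069
φ = arcsin(-0.20342069) = -11.737063°

-11.7371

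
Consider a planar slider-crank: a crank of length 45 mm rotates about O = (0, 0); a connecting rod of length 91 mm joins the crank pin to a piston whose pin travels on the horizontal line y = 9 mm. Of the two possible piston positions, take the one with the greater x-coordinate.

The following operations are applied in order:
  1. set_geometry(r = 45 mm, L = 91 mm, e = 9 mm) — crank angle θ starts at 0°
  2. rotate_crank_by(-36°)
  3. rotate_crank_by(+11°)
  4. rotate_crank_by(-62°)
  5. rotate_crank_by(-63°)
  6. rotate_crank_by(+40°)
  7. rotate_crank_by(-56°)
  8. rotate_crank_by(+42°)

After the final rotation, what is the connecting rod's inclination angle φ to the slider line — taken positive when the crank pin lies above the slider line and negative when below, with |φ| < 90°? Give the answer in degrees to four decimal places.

set_geometry: r = 45 mm, L = 91 mm, e = 9 mm; θ ← 0°
rotate_crank_by(-36°): θ ← 0° -36° = -36°
rotate_crank_by(+11°): θ ← -36° +11° = -25°
rotate_crank_by(-62°): θ ← -25° -62° = -87°
rotate_crank_by(-63°): θ ← -87° -63° = -150°
rotate_crank_by(+40°): θ ← -150° +40° = -110°
rotate_crank_by(-56°): θ ← -110° -56° = -166°
rotate_crank_by(+42°): θ ← -166° +42° = -124°
crank pin P = (r cos θ, r sin θ) = (-25.163681, -37.306691)
h = r sin θ − e = -37.306691 − 9 = -46.306691
sin φ = h / L = -46.306691 / 91 = -0.50886473
φ = arcsin(-0.50886473) = -30.588240°

-30.5882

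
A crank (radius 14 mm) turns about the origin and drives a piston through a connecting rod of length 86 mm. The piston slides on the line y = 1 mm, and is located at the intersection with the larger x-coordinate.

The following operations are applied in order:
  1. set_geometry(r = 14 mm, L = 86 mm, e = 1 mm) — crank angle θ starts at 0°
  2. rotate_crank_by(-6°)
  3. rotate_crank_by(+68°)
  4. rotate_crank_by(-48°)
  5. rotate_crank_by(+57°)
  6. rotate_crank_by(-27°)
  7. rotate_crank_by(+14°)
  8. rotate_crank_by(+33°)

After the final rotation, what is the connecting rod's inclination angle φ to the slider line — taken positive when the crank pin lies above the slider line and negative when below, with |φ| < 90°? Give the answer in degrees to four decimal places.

set_geometry: r = 14 mm, L = 86 mm, e = 1 mm; θ ← 0°
rotate_crank_by(-6°): θ ← 0° -6° = -6°
rotate_crank_by(+68°): θ ← -6° +68° = 62°
rotate_crank_by(-48°): θ ← 62° -48° = 14°
rotate_crank_by(+57°): θ ← 14° +57° = 71°
rotate_crank_by(-27°): θ ← 71° -27° = 44°
rotate_crank_by(+14°): θ ← 44° +14° = 58°
rotate_crank_by(+33°): θ ← 58° +33° = 91°
crank pin P = (r cos θ, r sin θ) = (-0.244334, 13.997868)
h = r sin θ − e = 13.997868 − 1 = 12.997868
sin φ = h / L = 12.997868 / 86 = 0.15113800
φ = arcsin(0.15113800) = 8.692881°

8.6929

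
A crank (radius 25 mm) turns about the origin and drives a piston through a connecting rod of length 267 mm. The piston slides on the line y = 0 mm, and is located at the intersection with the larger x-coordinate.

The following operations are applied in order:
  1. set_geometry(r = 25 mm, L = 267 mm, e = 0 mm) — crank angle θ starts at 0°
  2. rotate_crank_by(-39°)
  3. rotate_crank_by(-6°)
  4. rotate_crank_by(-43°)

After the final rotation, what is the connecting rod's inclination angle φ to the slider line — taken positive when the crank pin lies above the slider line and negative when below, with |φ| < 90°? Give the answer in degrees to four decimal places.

-5.3694

set_geometry: r = 25 mm, L = 267 mm, e = 0 mm; θ ← 0°
rotate_crank_by(-39°): θ ← 0° -39° = -39°
rotate_crank_by(-6°): θ ← -39° -6° = -45°
rotate_crank_by(-43°): θ ← -45° -43° = -88°
crank pin P = (r cos θ, r sin θ) = (0.872487, -24.984771)
h = r sin θ − e = -24.984771 − 0 = -24.984771
sin φ = h / L = -24.984771 / 267 = -0.09357592
φ = arcsin(-0.09357592) = -5.369361°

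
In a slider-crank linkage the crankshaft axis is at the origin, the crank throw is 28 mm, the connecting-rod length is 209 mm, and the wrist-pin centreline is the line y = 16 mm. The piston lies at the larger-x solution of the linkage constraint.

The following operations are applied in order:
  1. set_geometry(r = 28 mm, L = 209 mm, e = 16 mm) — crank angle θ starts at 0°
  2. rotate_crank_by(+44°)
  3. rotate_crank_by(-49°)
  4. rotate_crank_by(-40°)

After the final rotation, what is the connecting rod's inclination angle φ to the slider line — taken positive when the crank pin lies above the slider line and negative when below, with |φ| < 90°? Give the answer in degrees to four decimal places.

set_geometry: r = 28 mm, L = 209 mm, e = 16 mm; θ ← 0°
rotate_crank_by(+44°): θ ← 0° +44° = 44°
rotate_crank_by(-49°): θ ← 44° -49° = -5°
rotate_crank_by(-40°): θ ← -5° -40° = -45°
crank pin P = (r cos θ, r sin θ) = (19.798990, -19.798990)
h = r sin θ − e = -19.798990 − 16 = -35.798990
sin φ = h / L = -35.798990 / 209 = -0.17128703
φ = arcsin(-0.17128703) = -9.862658°

-9.8627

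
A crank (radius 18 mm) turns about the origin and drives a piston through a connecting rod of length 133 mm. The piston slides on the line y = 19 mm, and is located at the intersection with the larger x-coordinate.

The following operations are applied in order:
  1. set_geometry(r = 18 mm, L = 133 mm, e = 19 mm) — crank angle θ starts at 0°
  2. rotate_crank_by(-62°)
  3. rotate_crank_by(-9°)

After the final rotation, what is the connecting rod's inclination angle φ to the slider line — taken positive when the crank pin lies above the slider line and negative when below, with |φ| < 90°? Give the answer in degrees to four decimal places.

-15.7132

set_geometry: r = 18 mm, L = 133 mm, e = 19 mm; θ ← 0°
rotate_crank_by(-62°): θ ← 0° -62° = -62°
rotate_crank_by(-9°): θ ← -62° -9° = -71°
crank pin P = (r cos θ, r sin θ) = (5.860227, -17.019334)
h = r sin θ − e = -17.019334 − 19 = -36.019334
sin φ = h / L = -36.019334 / 133 = -0.27082206
φ = arcsin(-0.27082206) = -15.713190°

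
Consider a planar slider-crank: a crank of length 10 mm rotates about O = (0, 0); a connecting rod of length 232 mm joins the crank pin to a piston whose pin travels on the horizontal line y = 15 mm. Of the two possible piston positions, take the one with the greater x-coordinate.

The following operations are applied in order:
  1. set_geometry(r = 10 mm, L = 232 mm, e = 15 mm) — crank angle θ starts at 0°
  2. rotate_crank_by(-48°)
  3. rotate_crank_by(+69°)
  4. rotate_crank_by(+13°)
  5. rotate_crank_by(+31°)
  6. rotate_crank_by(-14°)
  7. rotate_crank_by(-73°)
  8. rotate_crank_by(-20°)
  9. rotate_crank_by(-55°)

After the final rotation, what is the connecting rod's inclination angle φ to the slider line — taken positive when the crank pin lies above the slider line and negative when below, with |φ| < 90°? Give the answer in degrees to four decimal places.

set_geometry: r = 10 mm, L = 232 mm, e = 15 mm; θ ← 0°
rotate_crank_by(-48°): θ ← 0° -48° = -48°
rotate_crank_by(+69°): θ ← -48° +69° = 21°
rotate_crank_by(+13°): θ ← 21° +13° = 34°
rotate_crank_by(+31°): θ ← 34° +31° = 65°
rotate_crank_by(-14°): θ ← 65° -14° = 51°
rotate_crank_by(-73°): θ ← 51° -73° = -22°
rotate_crank_by(-20°): θ ← -22° -20° = -42°
rotate_crank_by(-55°): θ ← -42° -55° = -97°
crank pin P = (r cos θ, r sin θ) = (-1.218693, -9.925462)
h = r sin θ − e = -9.925462 − 15 = -24.925462
sin φ = h / L = -24.925462 / 232 = -0.10743733
φ = arcsin(-0.10743733) = -6.167610°

-6.1676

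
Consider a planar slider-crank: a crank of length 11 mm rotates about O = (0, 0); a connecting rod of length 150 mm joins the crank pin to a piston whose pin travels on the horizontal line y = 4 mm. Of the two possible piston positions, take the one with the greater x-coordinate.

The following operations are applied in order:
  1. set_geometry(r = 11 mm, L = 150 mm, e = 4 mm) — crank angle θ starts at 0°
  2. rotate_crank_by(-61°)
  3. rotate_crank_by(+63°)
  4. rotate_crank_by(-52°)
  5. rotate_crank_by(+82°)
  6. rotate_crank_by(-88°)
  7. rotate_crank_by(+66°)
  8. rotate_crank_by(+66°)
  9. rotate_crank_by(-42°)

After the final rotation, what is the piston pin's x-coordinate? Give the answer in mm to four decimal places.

set_geometry: r = 11 mm, L = 150 mm, e = 4 mm; θ ← 0°
rotate_crank_by(-61°): θ ← 0° -61° = -61°
rotate_crank_by(+63°): θ ← -61° +63° = 2°
rotate_crank_by(-52°): θ ← 2° -52° = -50°
rotate_crank_by(+82°): θ ← -50° +82° = 32°
rotate_crank_by(-88°): θ ← 32° -88° = -56°
rotate_crank_by(+66°): θ ← -56° +66° = 10°
rotate_crank_by(+66°): θ ← 10° +66° = 76°
rotate_crank_by(-42°): θ ← 76° -42° = 34°
crank pin P = (r cos θ, r sin θ) = (9.119413, 6.151122)
h = r sin θ − e = 6.151122 − 4 = 2.151122
x = r cos θ + √(L² − h²) = 9.119413 + √(22500.0 − 4.6273) = 9.119413 + 149.984575 = 159.103988

159.1040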